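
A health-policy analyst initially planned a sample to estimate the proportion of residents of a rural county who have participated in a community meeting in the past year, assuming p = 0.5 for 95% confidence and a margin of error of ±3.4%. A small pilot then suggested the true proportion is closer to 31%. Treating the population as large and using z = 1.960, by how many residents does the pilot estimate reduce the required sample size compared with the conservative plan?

120

Conservative (p = 0.5): n = 1.960² × 0.25 / 0.034² ≈ 830.80 → 831.
Using p = 0.31: p(1−p) = 0.2139, so n = 1.960² × 0.2139 / 0.034² ≈ 710.83 → 711.
Reduction: 831 − 711 = 120.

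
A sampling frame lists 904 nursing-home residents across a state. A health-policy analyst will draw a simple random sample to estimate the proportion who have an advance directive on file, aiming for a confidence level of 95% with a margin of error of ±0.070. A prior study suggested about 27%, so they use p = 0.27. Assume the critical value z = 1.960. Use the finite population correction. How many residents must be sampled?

Unadjusted: n₀ = 1.960² × 0.27 × 0.73 / 0.070² ≈ 154.53, so n₀ = 155.
Finite population correction with N = 904: n = n₀ / (1 + (n₀−1)/N) = 155 / (1 + 154/904) = 155 / 1.1704 ≈ 132.44.
Rounding up, n = 133.

133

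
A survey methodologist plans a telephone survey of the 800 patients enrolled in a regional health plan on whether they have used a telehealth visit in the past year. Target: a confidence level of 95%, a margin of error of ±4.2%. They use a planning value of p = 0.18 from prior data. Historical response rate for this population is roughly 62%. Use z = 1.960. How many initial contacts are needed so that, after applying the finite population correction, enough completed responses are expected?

Completed interviews needed (unadjusted): n₀ = 1.960² × 0.1476 / 0.042² ≈ 321.44 → 322.
FPC for N = 800: n = 322 / (1 + 321/800) = 322 / 1.4013 ≈ 229.79 → 230.
At a 62% response rate, contacts needed = 230 / 0.62 ≈ 370.97 → 371.

371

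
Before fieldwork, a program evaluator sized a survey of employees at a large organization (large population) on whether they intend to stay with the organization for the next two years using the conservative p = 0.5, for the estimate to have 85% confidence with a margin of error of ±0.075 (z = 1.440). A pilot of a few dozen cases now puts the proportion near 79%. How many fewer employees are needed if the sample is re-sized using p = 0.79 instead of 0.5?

31

Conservative (p = 0.5): n = 1.440² × 0.25 / 0.075² ≈ 92.16 → 93.
Using p = 0.79: p(1−p) = 0.1659, so n = 1.440² × 0.1659 / 0.075² ≈ 61.16 → 62.
Reduction: 93 − 62 = 31.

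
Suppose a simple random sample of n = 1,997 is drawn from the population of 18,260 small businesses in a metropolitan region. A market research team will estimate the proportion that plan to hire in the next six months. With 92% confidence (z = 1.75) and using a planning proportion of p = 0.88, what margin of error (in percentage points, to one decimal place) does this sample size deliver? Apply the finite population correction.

Finite-population factor: (N−n)/(N−1) = (18260−1997)/(18260−1) = 0.8907.
SE(p̂) = √[p(1−p)/n · (N−n)/(N−1)] = √[0.1056/1997 × 0.8907] = 0.00686.
E = z × SE = 1.75 × 0.00686 = 0.01201 ≈ 1.2 percentage points.

1.2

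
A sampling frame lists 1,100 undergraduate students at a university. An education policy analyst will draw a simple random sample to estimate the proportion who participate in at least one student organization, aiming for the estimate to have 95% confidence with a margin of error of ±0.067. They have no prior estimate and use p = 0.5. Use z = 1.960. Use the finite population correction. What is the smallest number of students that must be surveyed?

180

Unadjusted: n₀ = 1.960² × 0.50 × 0.50 / 0.067² ≈ 213.95, so n₀ = 214.
Finite population correction with N = 1,100: n = n₀ / (1 + (n₀−1)/N) = 214 / (1 + 213/1100) = 214 / 1.1936 ≈ 179.28.
Rounding up, n = 180.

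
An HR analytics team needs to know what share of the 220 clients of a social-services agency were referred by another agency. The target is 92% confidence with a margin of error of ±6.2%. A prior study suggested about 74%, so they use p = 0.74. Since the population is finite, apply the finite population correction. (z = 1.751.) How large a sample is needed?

91

Unadjusted: n₀ = 1.751² × 0.74 × 0.26 / 0.062² ≈ 153.46, so n₀ = 154.
Finite population correction with N = 220: n = n₀ / (1 + (n₀−1)/N) = 154 / (1 + 153/220) = 154 / 1.6955 ≈ 90.83.
Rounding up, n = 91.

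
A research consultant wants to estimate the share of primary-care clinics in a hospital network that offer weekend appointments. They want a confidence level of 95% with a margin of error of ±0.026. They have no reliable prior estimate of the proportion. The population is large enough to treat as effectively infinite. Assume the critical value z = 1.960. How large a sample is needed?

With no prior estimate, use p = 0.5, giving p(1−p) = 0.25.
n = z²·p(1−p)/E² = 1.960² × 0.2500 / 0.026² = 3.8416 × 0.2500 / 0.000676 ≈ 1420.71.
Rounding up gives n = 1421.

1421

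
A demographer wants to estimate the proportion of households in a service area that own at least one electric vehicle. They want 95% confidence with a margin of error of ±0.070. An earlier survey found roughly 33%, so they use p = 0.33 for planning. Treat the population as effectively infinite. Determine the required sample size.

For 95% confidence, z = 1.960.
With p = 0.33, p(1−p) = 0.2211.
n = z²·p(1−p)/E² = 1.960² × 0.2211 / 0.070² = 3.8416 × 0.2211 / 0.004900 ≈ 173.34.
Rounding up gives n = 174.

174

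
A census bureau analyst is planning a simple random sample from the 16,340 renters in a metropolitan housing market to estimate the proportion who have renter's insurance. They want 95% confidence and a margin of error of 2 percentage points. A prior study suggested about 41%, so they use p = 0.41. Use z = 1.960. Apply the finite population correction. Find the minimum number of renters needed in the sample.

2035

Unadjusted: n₀ = 1.960² × 0.41 × 0.59 / 0.020² ≈ 2323.21, so n₀ = 2324.
Finite population correction with N = 16,340: n = n₀ / (1 + (n₀−1)/N) = 2324 / (1 + 2323/16340) = 2324 / 1.1422 ≈ 2034.73.
Rounding up, n = 2035.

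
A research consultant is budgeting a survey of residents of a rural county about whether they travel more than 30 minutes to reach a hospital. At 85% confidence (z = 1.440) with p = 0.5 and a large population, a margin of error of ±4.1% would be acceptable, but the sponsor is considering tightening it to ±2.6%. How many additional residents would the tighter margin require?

At ±4.1%: n = 1.440² × 0.2500 / 0.041² ≈ 308.39 → 309.
At ±2.6%: n = 1.440² × 0.2500 / 0.026² ≈ 766.86 → 767.
Additional respondents: 767 − 309 = 458.

458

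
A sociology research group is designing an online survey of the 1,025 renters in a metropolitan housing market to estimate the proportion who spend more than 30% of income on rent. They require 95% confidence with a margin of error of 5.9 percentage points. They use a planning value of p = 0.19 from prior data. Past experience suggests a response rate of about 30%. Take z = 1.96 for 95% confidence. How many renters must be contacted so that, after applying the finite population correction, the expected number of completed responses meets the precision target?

487

Completed interviews needed (unadjusted): n₀ = 1.96² × 0.1539 / 0.059² ≈ 169.84 → 170.
FPC for N = 1,025: n = 170 / (1 + 169/1025) = 170 / 1.1649 ≈ 145.94 → 146.
At a 30% response rate, contacts needed = 146 / 0.30 ≈ 486.67 → 487.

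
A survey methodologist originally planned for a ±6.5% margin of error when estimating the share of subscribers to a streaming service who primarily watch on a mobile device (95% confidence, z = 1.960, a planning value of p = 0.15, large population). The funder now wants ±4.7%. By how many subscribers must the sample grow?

At ±6.5%: n = 1.960² × 0.1275 / 0.065² ≈ 115.93 → 116.
At ±4.7%: n = 1.960² × 0.1275 / 0.047² ≈ 221.73 → 222.
Additional respondents: 222 − 116 = 106.

106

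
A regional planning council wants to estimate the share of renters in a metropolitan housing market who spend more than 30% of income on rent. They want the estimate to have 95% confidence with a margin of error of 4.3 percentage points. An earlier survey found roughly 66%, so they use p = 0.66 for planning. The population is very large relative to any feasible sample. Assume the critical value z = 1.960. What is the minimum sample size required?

467

With p = 0.66, p(1−p) = 0.2244.
n = z²·p(1−p)/E² = 1.960² × 0.2244 / 0.043² = 3.8416 × 0.2244 / 0.001849 ≈ 466.23.
Rounding up gives n = 467.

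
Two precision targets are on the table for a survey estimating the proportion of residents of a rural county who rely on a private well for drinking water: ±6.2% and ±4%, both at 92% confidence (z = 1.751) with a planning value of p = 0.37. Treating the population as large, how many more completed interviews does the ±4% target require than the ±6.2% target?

At ±6.2%: n = 1.751² × 0.2331 / 0.062² ≈ 185.92 → 186.
At ±4%: n = 1.751² × 0.2331 / 0.040² ≈ 446.68 → 447.
Additional respondents: 447 − 186 = 261.

261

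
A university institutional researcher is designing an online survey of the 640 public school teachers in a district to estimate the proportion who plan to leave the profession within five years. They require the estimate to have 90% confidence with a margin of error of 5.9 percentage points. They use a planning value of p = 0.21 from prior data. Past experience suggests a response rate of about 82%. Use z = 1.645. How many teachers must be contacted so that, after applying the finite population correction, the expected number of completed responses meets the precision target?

Completed interviews needed (unadjusted): n₀ = 1.645² × 0.1659 / 0.059² ≈ 128.97 → 129.
FPC for N = 640: n = 129 / (1 + 128/640) = 129 / 1.2000 ≈ 107.50 → 108.
At an 82% response rate, contacts needed = 108 / 0.82 ≈ 131.71 → 132.

132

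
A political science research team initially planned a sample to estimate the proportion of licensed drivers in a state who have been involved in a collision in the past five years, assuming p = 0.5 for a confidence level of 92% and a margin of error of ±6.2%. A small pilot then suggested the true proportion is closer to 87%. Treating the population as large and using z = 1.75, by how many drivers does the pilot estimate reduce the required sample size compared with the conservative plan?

Conservative (p = 0.5): n = 1.75² × 0.25 / 0.062² ≈ 199.17 → 200.
Using p = 0.87: p(1−p) = 0.1131, so n = 1.75² × 0.1131 / 0.062² ≈ 90.11 → 91.
Reduction: 200 − 91 = 109.

109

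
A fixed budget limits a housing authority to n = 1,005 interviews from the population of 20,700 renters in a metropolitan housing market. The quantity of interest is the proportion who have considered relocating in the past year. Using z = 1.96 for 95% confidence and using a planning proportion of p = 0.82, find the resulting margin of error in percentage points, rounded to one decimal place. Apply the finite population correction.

2.3

Finite-population factor: (N−n)/(N−1) = (20700−1005)/(20700−1) = 0.9515.
SE(p̂) = √[p(1−p)/n · (N−n)/(N−1)] = √[0.1476/1005 × 0.9515] = 0.01182.
E = z × SE = 1.96 × 0.01182 = 0.02317 ≈ 2.3 percentage points.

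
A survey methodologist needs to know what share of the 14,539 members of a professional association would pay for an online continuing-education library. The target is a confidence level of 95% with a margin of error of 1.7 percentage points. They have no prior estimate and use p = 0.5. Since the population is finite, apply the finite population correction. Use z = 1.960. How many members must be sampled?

Unadjusted: n₀ = 1.960² × 0.50 × 0.50 / 0.017² ≈ 3323.18, so n₀ = 3324.
Finite population correction with N = 14,539: n = n₀ / (1 + (n₀−1)/N) = 3324 / (1 + 3323/14539) = 3324 / 1.2286 ≈ 2705.61.
Rounding up, n = 2706.

2706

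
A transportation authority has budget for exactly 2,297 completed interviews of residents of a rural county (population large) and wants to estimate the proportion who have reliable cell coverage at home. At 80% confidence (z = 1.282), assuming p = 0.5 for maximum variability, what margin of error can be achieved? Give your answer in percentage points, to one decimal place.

SE(p̂) = √[p(1−p)/n] = √[0.2500/2297] = 0.01043.
E = z × SE = 1.282 × 0.01043 = 0.01337, or 1.3 percentage points.

1.3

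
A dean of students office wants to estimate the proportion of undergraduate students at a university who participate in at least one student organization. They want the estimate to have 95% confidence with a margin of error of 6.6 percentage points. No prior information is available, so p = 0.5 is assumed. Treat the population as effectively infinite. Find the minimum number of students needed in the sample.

For 95% confidence, z = 1.960.
With p = 0.5, p(1−p) = 0.25.
n = z²·p(1−p)/E² = 1.960² × 0.2500 / 0.066² = 3.8416 × 0.2500 / 0.004356 ≈ 220.48.
Rounding up gives n = 221.

221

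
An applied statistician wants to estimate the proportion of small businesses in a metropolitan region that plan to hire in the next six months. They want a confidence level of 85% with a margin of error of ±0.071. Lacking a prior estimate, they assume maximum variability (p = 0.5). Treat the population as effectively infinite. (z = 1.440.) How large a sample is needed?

103

With p = 0.5, p(1−p) = 0.25.
n = z²·p(1−p)/E² = 1.440² × 0.2500 / 0.071² = 2.0736 × 0.2500 / 0.005041 ≈ 102.84.
Rounding up gives n = 103.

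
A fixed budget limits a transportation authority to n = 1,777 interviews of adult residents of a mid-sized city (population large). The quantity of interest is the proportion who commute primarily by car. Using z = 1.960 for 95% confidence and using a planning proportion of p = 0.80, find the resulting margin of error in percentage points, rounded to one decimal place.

SE(p̂) = √[p(1−p)/n] = √[0.1600/1777] = 0.00949.
E = z × SE = 1.960 × 0.00949 = 0.01860, or 1.9 percentage points.

1.9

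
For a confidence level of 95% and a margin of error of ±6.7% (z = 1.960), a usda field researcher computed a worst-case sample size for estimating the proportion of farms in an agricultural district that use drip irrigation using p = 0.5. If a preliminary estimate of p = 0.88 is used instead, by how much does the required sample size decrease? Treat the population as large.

123

Conservative (p = 0.5): n = 1.960² × 0.25 / 0.067² ≈ 213.95 → 214.
Using p = 0.88: p(1−p) = 0.1056, so n = 1.960² × 0.1056 / 0.067² ≈ 90.37 → 91.
Reduction: 214 − 91 = 123.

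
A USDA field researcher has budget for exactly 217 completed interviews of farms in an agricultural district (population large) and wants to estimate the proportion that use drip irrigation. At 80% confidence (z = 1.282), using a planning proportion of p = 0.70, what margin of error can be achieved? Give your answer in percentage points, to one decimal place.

SE(p̂) = √[p(1−p)/n] = √[0.2100/217] = 0.03111.
E = z × SE = 1.282 × 0.03111 = 0.03988, or 4.0 percentage points.

4.0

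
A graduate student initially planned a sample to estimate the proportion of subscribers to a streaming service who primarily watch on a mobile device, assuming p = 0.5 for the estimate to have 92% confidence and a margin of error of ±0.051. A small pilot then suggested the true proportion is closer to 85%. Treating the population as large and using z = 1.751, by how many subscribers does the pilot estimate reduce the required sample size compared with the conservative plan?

Conservative (p = 0.5): n = 1.751² × 0.25 / 0.051² ≈ 294.69 → 295.
Using p = 0.85: p(1−p) = 0.1275, so n = 1.751² × 0.1275 / 0.051² ≈ 150.29 → 151.
Reduction: 295 − 151 = 144.

144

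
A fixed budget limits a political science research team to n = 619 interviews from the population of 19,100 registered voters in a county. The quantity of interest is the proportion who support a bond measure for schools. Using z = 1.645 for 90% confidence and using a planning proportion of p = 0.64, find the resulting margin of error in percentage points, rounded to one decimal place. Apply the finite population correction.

3.1

Finite-population factor: (N−n)/(N−1) = (19100−619)/(19100−1) = 0.9676.
SE(p̂) = √[p(1−p)/n · (N−n)/(N−1)] = √[0.2304/619 × 0.9676] = 0.01898.
E = z × SE = 1.645 × 0.01898 = 0.03122 ≈ 3.1 percentage points.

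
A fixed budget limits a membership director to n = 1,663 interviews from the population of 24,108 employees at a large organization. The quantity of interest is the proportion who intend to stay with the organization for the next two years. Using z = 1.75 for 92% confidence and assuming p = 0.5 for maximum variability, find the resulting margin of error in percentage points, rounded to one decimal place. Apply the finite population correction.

2.1

Finite-population factor: (N−n)/(N−1) = (24108−1663)/(24108−1) = 0.9311.
SE(p̂) = √[p(1−p)/n · (N−n)/(N−1)] = √[0.2500/1663 × 0.9311] = 0.01183.
E = z × SE = 1.75 × 0.01183 = 0.02070 ≈ 2.1 percentage points.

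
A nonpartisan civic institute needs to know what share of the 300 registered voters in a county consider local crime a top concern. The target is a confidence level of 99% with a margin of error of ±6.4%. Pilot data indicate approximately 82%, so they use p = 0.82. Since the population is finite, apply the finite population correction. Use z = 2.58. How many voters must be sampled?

134

Unadjusted: n₀ = 2.58² × 0.82 × 0.18 / 0.064² ≈ 239.86, so n₀ = 240.
Finite population correction with N = 300: n = n₀ / (1 + (n₀−1)/N) = 240 / (1 + 239/300) = 240 / 1.7967 ≈ 133.58.
Rounding up, n = 134.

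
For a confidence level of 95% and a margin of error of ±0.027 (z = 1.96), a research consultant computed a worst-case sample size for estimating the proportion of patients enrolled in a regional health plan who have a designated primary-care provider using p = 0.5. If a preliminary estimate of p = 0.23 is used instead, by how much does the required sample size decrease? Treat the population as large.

Conservative (p = 0.5): n = 1.96² × 0.25 / 0.027² ≈ 1317.42 → 1318.
Using p = 0.23: p(1−p) = 0.1771, so n = 1.96² × 0.1771 / 0.027² ≈ 933.26 → 934.
Reduction: 1318 − 934 = 384.

384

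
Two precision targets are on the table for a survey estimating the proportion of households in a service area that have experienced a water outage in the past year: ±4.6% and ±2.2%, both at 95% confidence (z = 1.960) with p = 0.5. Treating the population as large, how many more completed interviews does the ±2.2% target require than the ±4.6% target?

At ±4.6%: n = 1.960² × 0.2500 / 0.046² ≈ 453.88 → 454.
At ±2.2%: n = 1.960² × 0.2500 / 0.022² ≈ 1984.30 → 1985.
Additional respondents: 1985 − 454 = 1531.

1531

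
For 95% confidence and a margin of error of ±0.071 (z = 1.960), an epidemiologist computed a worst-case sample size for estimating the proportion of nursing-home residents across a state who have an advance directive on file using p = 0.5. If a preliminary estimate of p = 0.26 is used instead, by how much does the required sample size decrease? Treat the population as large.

44

Conservative (p = 0.5): n = 1.960² × 0.25 / 0.071² ≈ 190.52 → 191.
Using p = 0.26: p(1−p) = 0.1924, so n = 1.960² × 0.1924 / 0.071² ≈ 146.62 → 147.
Reduction: 191 − 147 = 44.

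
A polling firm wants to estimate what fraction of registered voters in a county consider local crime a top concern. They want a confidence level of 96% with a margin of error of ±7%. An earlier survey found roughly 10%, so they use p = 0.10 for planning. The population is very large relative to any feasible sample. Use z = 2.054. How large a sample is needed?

78

With p = 0.10, p(1−p) = 0.0900.
n = z²·p(1−p)/E² = 2.054² × 0.0900 / 0.070² = 4.2189 × 0.0900 / 0.004900 ≈ 77.49.
Rounding up gives n = 78.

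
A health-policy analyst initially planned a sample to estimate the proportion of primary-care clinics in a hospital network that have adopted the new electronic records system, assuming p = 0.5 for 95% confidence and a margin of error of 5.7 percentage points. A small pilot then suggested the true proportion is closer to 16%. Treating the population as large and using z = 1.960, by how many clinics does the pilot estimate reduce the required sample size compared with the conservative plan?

Conservative (p = 0.5): n = 1.960² × 0.25 / 0.057² ≈ 295.60 → 296.
Using p = 0.16: p(1−p) = 0.1344, so n = 1.960² × 0.1344 / 0.057² ≈ 158.91 → 159.
Reduction: 296 − 159 = 137.

137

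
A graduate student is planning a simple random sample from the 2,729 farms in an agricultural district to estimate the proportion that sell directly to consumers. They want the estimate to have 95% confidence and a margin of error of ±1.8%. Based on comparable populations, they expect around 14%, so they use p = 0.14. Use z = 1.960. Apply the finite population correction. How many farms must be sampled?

938

Unadjusted: n₀ = 1.960² × 0.14 × 0.86 / 0.018² ≈ 1427.56, so n₀ = 1428.
Finite population correction with N = 2,729: n = n₀ / (1 + (n₀−1)/N) = 1428 / (1 + 1427/2729) = 1428 / 1.5229 ≈ 937.68.
Rounding up, n = 938.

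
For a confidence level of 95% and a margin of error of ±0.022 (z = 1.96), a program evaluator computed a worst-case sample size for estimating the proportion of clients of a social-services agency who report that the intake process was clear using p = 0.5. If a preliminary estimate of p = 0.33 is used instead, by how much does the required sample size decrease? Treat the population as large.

Conservative (p = 0.5): n = 1.96² × 0.25 / 0.022² ≈ 1984.30 → 1985.
Using p = 0.33: p(1−p) = 0.2211, so n = 1.96² × 0.2211 / 0.022² ≈ 1754.91 → 1755.
Reduction: 1985 − 1755 = 230.

230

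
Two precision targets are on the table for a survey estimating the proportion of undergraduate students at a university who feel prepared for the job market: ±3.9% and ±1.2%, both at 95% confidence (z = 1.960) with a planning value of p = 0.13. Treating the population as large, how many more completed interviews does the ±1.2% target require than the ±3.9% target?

At ±3.9%: n = 1.960² × 0.1131 / 0.039² ≈ 285.66 → 286.
At ±1.2%: n = 1.960² × 0.1131 / 0.012² ≈ 3017.26 → 3018.
Additional respondents: 3018 − 286 = 2732.

2732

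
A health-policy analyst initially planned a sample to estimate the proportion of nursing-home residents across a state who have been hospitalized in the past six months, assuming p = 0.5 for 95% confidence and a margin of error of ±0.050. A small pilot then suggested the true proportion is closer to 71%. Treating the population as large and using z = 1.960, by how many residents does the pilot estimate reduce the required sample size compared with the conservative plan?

68

Conservative (p = 0.5): n = 1.960² × 0.25 / 0.050² ≈ 384.16 → 385.
Using p = 0.71: p(1−p) = 0.2059, so n = 1.960² × 0.2059 / 0.050² ≈ 316.39 → 317.
Reduction: 385 − 317 = 68.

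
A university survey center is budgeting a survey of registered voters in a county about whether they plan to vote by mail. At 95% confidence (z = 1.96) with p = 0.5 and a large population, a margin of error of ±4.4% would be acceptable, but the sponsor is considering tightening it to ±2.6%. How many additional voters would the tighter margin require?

924

At ±4.4%: n = 1.96² × 0.2500 / 0.044² ≈ 496.07 → 497.
At ±2.6%: n = 1.96² × 0.2500 / 0.026² ≈ 1420.71 → 1421.
Additional respondents: 1421 − 497 = 924.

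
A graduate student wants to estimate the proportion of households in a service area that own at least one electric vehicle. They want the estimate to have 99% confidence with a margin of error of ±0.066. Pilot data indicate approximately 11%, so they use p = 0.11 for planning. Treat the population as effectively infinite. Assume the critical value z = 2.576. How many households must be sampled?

150

With p = 0.11, p(1−p) = 0.0979.
n = z²·p(1−p)/E² = 2.576² × 0.0979 / 0.066² = 6.6358 × 0.0979 / 0.004356 ≈ 149.14.
Rounding up gives n = 150.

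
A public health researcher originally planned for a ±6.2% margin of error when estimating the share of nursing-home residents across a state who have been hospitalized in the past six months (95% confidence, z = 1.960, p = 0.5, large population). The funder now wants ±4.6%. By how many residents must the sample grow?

204

At ±6.2%: n = 1.960² × 0.2500 / 0.062² ≈ 249.84 → 250.
At ±4.6%: n = 1.960² × 0.2500 / 0.046² ≈ 453.88 → 454.
Additional respondents: 454 − 250 = 204.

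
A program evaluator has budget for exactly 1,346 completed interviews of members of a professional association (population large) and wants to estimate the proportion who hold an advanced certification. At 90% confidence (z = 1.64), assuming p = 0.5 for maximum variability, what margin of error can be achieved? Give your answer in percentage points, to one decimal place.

2.2

SE(p̂) = √[p(1−p)/n] = √[0.2500/1346] = 0.01363.
E = z × SE = 1.64 × 0.01363 = 0.02235, or 2.2 percentage points.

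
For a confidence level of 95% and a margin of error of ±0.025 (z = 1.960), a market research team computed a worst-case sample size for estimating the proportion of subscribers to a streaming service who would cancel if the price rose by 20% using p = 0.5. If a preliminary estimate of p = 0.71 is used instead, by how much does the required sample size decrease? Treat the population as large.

Conservative (p = 0.5): n = 1.960² × 0.25 / 0.025² ≈ 1536.64 → 1537.
Using p = 0.71: p(1−p) = 0.2059, so n = 1.960² × 0.2059 / 0.025² ≈ 1265.58 → 1266.
Reduction: 1537 − 1266 = 271.

271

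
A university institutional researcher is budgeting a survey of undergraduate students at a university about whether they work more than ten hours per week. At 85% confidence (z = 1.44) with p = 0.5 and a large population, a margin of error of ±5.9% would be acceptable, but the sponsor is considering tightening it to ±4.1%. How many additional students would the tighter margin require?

At ±5.9%: n = 1.44² × 0.2500 / 0.059² ≈ 148.92 → 149.
At ±4.1%: n = 1.44² × 0.2500 / 0.041² ≈ 308.39 → 309.
Additional respondents: 309 − 149 = 160.

160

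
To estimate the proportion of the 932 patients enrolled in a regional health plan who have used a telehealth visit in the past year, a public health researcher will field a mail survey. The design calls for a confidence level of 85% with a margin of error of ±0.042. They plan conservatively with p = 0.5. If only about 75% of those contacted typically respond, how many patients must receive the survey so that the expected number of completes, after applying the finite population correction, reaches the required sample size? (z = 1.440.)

299

Completed interviews needed (unadjusted): n₀ = 1.440² × 0.2500 / 0.042² ≈ 293.88 → 294.
FPC for N = 932: n = 294 / (1 + 293/932) = 294 / 1.3144 ≈ 223.68 → 224.
At a 75% response rate, contacts needed = 224 / 0.75 ≈ 298.67 → 299.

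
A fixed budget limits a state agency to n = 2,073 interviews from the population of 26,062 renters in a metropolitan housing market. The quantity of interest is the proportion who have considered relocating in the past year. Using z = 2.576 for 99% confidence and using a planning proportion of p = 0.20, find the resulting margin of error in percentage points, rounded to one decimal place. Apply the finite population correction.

2.2

Finite-population factor: (N−n)/(N−1) = (26062−2073)/(26062−1) = 0.9205.
SE(p̂) = √[p(1−p)/n · (N−n)/(N−1)] = √[0.1600/2073 × 0.9205] = 0.00843.
E = z × SE = 2.576 × 0.00843 = 0.02171 ≈ 2.2 percentage points.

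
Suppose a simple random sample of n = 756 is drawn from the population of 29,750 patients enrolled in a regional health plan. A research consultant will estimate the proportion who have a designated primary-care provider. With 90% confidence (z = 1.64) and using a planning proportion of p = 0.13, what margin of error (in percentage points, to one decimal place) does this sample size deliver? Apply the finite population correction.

2.0

Finite-population factor: (N−n)/(N−1) = (29750−756)/(29750−1) = 0.9746.
SE(p̂) = √[p(1−p)/n · (N−n)/(N−1)] = √[0.1131/756 × 0.9746] = 0.01208.
E = z × SE = 1.64 × 0.01208 = 0.01980 ≈ 2.0 percentage points.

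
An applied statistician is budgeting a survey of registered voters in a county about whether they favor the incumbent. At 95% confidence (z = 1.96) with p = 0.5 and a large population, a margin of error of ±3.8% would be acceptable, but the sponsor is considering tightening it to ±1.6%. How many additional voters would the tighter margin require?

3086

At ±3.8%: n = 1.96² × 0.2500 / 0.038² ≈ 665.10 → 666.
At ±1.6%: n = 1.96² × 0.2500 / 0.016² ≈ 3751.56 → 3752.
Additional respondents: 3752 − 666 = 3086.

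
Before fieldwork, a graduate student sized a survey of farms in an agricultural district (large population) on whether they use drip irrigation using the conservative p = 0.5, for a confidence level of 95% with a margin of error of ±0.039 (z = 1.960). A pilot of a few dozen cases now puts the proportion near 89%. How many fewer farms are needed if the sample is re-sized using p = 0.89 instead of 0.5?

Conservative (p = 0.5): n = 1.960² × 0.25 / 0.039² ≈ 631.43 → 632.
Using p = 0.89: p(1−p) = 0.0979, so n = 1.960² × 0.0979 / 0.039² ≈ 247.27 → 248.
Reduction: 632 − 248 = 384.

384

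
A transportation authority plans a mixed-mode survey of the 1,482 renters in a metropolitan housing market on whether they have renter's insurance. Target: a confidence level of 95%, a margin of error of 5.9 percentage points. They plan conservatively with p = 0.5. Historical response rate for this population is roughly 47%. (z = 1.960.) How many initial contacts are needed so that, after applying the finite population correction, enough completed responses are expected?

496

Completed interviews needed (unadjusted): n₀ = 1.960² × 0.2500 / 0.059² ≈ 275.90 → 276.
FPC for N = 1,482: n = 276 / (1 + 275/1482) = 276 / 1.1856 ≈ 232.80 → 233.
At a 47% response rate, contacts needed = 233 / 0.47 ≈ 495.74 → 496.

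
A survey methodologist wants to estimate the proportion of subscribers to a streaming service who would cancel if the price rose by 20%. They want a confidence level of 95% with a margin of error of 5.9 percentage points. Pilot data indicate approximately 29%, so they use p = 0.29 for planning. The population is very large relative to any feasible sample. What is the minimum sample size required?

For 95% confidence, z = 1.960.
With p = 0.29, p(1−p) = 0.2059.
n = z²·p(1−p)/E² = 1.960² × 0.2059 / 0.059² = 3.8416 × 0.2059 / 0.003481 ≈ 227.23.
Rounding up gives n = 228.

228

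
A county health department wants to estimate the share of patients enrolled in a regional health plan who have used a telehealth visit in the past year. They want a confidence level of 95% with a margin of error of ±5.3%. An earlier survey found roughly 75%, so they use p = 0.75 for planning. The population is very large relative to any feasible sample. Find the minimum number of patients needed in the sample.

For 95% confidence, z = 1.960.
With p = 0.75, p(1−p) = 0.1875.
n = z²·p(1−p)/E² = 1.960² × 0.1875 / 0.053² = 3.8416 × 0.1875 / 0.002809 ≈ 256.43.
Rounding up gives n = 257.

257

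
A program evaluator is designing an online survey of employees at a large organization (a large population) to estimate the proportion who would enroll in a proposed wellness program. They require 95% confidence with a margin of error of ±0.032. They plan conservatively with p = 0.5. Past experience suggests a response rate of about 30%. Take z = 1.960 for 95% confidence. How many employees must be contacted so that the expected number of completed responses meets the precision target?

3127

Completed interviews needed: n₀ = 1.960² × 0.2500 / 0.032² ≈ 937.89 → 938.
At a 30% response rate, contacts needed = 938 / 0.30 ≈ 3126.67 → 3127.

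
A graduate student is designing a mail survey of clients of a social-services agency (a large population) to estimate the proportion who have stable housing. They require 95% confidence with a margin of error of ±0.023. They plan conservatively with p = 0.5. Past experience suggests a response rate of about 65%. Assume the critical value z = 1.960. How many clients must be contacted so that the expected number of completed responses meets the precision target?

Completed interviews needed: n₀ = 1.960² × 0.2500 / 0.023² ≈ 1815.50 → 1816.
At a 65% response rate, contacts needed = 1816 / 0.65 ≈ 2793.85 → 2794.

2794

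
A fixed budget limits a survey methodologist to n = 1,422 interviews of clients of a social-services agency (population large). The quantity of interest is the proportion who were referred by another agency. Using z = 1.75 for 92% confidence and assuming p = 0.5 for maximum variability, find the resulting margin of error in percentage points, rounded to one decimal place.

2.3

SE(p̂) = √[p(1−p)/n] = √[0.2500/1422] = 0.01326.
E = z × SE = 1.75 × 0.01326 = 0.02320, or 2.3 percentage points.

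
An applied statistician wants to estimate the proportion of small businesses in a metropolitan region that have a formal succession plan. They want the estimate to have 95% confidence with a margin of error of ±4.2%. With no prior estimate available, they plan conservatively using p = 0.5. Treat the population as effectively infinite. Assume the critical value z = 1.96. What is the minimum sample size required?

With p = 0.5, p(1−p) = 0.25.
n = z²·p(1−p)/E² = 1.96² × 0.2500 / 0.042² = 3.8416 × 0.2500 / 0.001764 ≈ 544.44.
Rounding up gives n = 545.

545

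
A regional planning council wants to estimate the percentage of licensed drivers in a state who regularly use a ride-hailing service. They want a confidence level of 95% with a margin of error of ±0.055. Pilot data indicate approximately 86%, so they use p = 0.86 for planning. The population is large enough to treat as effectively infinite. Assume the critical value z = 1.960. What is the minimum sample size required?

With p = 0.86, p(1−p) = 0.1204.
n = z²·p(1−p)/E² = 1.960² × 0.1204 / 0.055² = 3.8416 × 0.1204 / 0.003025 ≈ 152.90.
Rounding up gives n = 153.

153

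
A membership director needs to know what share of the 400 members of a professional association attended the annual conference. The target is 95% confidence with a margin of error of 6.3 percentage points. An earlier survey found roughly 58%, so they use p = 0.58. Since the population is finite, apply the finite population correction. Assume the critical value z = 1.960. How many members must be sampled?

149

Unadjusted: n₀ = 1.960² × 0.58 × 0.42 / 0.063² ≈ 235.78, so n₀ = 236.
Finite population correction with N = 400: n = n₀ / (1 + (n₀−1)/N) = 236 / (1 + 235/400) = 236 / 1.5875 ≈ 148.66.
Rounding up, n = 149.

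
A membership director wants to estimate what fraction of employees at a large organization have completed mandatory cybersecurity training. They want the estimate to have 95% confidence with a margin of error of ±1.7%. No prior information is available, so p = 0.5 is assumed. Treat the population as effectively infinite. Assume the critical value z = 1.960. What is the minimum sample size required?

With p = 0.5, p(1−p) = 0.25.
n = z²·p(1−p)/E² = 1.960² × 0.2500 / 0.017² = 3.8416 × 0.2500 / 0.000289 ≈ 3323.18.
Rounding up gives n = 3324.

3324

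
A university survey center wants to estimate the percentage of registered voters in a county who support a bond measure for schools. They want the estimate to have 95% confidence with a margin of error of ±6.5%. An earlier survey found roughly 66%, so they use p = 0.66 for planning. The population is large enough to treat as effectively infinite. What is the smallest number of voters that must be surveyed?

For 95% confidence, z = 1.960.
With p = 0.66, p(1−p) = 0.2244.
n = z²·p(1−p)/E² = 1.960² × 0.2244 / 0.065² = 3.8416 × 0.2244 / 0.004225 ≈ 204.04.
Rounding up gives n = 205.

205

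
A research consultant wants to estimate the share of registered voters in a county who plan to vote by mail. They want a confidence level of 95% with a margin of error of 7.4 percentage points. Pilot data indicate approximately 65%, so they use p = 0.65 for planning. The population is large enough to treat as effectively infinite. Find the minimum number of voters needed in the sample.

For 95% confidence, z = 1.960.
With p = 0.65, p(1−p) = 0.2275.
n = z²·p(1−p)/E² = 1.960² × 0.2275 / 0.074² = 3.8416 × 0.2275 / 0.005476 ≈ 159.60.
Rounding up gives n = 160.

160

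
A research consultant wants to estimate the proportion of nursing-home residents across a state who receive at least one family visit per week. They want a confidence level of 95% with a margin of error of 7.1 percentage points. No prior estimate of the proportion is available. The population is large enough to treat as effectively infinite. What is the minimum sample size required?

For 95% confidence, z = 1.960.
With no prior estimate, use p = 0.5, giving p(1−p) = 0.25.
n = z²·p(1−p)/E² = 1.960² × 0.2500 / 0.071² = 3.8416 × 0.2500 / 0.005041 ≈ 190.52.
Rounding up gives n = 191.

191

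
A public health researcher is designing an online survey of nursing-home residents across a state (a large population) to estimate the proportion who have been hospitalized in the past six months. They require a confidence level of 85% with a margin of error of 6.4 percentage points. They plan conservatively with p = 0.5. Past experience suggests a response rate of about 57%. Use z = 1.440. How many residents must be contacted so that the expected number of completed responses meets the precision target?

Completed interviews needed: n₀ = 1.440² × 0.2500 / 0.064² ≈ 126.56 → 127.
At a 57% response rate, contacts needed = 127 / 0.57 ≈ 222.81 → 223.

223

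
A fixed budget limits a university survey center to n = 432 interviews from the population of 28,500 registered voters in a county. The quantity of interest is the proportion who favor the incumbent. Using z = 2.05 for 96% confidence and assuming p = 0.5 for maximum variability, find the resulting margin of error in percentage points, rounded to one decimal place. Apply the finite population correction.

Finite-population factor: (N−n)/(N−1) = (28500−432)/(28500−1) = 0.9849.
SE(p̂) = √[p(1−p)/n · (N−n)/(N−1)] = √[0.2500/432 × 0.9849] = 0.02387.
E = z × SE = 2.05 × 0.02387 = 0.04894 ≈ 4.9 percentage points.

4.9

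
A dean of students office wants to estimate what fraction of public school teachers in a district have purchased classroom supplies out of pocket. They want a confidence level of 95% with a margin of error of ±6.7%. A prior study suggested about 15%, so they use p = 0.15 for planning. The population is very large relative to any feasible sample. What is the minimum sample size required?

For 95% confidence, z = 1.960.
With p = 0.15, p(1−p) = 0.1275.
n = z²·p(1−p)/E² = 1.960² × 0.1275 / 0.067² = 3.8416 × 0.1275 / 0.004489 ≈ 109.11.
Rounding up gives n = 110.

110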